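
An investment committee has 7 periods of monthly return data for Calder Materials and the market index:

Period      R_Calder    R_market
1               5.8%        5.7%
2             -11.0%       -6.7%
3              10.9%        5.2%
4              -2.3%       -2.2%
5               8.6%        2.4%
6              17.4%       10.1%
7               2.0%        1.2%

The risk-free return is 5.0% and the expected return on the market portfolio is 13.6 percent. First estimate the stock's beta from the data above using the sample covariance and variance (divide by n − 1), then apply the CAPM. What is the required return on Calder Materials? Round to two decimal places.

18.93%

Mean R_i = (5.8 − 11.0 + 10.9 − 2.3 + 8.6 + 17.4 + 2.0) / 7 = 4.4857%
Mean R_m = (5.7 − 6.7 + 5.2 − 2.2 + 2.4 + 10.1 + 1.2) / 7 = 2.2429%
Σ(R_i − R̄_i)(R_m − R̄_m) = 296.8543  ⇒  Cov = 296.8543 / 6 = 49.4757
Σ(R_m − R̄_m)² = 183.2571  ⇒  Var(R_m) = 183.2571 / 6 = 30.5429
β = Cov / Var(R_m) = 49.4757 / 30.5429 = 1.6199
MRP = 13.6% − 5.0% = 8.60%
E(R) = R_f + β × MRP = 5.0% + 1.6199 × 8.6% = 18.93%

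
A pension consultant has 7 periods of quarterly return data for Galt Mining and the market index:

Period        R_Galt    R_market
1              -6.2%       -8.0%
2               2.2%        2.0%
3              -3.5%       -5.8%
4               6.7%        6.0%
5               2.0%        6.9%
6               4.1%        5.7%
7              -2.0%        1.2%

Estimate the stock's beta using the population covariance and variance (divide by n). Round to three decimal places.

0.693

Mean R_i = (-6.2 + 2.2 − 3.5 + 6.7 + 2.0 + 4.1 − 2.0) / 7 = 0.4714%
Mean R_m = (-8.0 + 2.0 − 5.8 + 6.0 + 6.9 + 5.7 + 1.2) / 7 = 1.1429%
Σ(R_i − R̄_i)(R_m − R̄_m) = 145.4986  ⇒  Cov = 145.4986 / 7 = 20.7855
Σ(R_m − R̄_m)² = 210.0371  ⇒  Var(R_m) = 210.0371 / 7 = 30.0053
β = Cov / Var(R_m) = 20.7855 / 30.0053 = 0.6927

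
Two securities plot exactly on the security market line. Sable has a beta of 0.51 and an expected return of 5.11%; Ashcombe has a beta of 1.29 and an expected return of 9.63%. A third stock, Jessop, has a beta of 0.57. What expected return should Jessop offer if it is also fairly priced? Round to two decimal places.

MRP (SML slope) = (9.63% − 5.11%) / (1.29 − 0.51) = 4.52% / 0.78 = 5.7949%
R_f (intercept) = 5.11% − 0.51 × 5.7949% = 2.1546%
E(R_Jessop) = R_f + β × MRP = 2.1546% + 0.57 × 5.7949% = 5.46%

5.46%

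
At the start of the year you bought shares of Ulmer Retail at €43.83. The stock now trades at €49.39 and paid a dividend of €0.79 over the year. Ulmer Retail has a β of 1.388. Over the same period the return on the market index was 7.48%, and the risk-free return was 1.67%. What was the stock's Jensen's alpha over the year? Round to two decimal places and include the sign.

+4.75%

Realised HPR = (P1 + D1 − P0) / P0 = (49.39 + 0.79 − 43.83) / 43.83 = 6.35 / 43.83 = 14.4878%
MRP = 7.48% − 1.67% = 5.81%
CAPM required = R_f + β·MRP = 1.67% + 1.388 × 5.81% = 9.73428%
α = realised − required = 14.4878% − 9.73428% = +4.75%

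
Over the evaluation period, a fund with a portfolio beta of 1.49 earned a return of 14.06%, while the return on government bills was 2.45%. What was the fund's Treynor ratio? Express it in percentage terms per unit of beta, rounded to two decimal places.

7.79%

Treynor = (R_P − R_f) / β_P = (14.06% − 2.45%) / 1.4900 = 11.61% / 1.4900 = 7.79%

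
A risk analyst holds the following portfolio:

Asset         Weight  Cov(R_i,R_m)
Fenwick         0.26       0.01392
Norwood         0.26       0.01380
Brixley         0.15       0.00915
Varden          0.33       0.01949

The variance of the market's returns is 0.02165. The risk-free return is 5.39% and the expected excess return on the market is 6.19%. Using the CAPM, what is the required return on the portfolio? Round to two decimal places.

9.68%

β_Fenwick = 0.01392 / 0.02165 = 0.6430
β_Norwood = 0.01380 / 0.02165 = 0.6374
β_Brixley = 0.00915 / 0.02165 = 0.4226
β_Varden = 0.01949 / 0.02165 = 0.9002
β_P = Σ w_i β_i = 0.26×0.6430 + 0.26×0.6374 + 0.15×0.4226 + 0.33×0.9002 = 0.6934
E(R_P) = R_f + β_P × MRP = 5.39% + 0.6934 × 6.19% = 9.68%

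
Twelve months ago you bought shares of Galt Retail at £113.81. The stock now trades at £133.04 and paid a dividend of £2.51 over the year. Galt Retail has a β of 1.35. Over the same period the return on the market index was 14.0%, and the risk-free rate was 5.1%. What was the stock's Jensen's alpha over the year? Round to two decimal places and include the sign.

+1.99%

Realised HPR = (P1 + D1 − P0) / P0 = (133.04 + 2.51 − 113.81) / 113.81 = 21.74 / 113.81 = 19.1020%
MRP = 14.0% − 5.1% = 8.90%
CAPM required = R_f + β·MRP = 5.1% + 1.35 × 8.9% = 17.1150%
α = realised − required = 19.1020% − 17.1150% = +1.99%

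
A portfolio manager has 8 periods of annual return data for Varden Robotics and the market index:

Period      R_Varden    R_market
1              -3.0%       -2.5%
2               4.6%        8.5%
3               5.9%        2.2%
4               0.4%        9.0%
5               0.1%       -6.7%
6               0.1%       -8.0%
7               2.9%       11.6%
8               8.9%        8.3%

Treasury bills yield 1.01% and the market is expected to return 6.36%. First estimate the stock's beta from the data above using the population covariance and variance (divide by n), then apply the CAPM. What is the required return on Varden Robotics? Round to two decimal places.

Mean R_i = (-3.0 + 4.6 + 5.9 + 0.4 + 0.1 + 0.1 + 2.9 + 8.9) / 8 = 2.4875%
Mean R_m = (-2.5 + 8.5 + 2.2 + 9.0 − 6.7 − 8.0 + 11.6 + 8.3) / 8 = 2.8000%
Σ(R_i − R̄_i)(R_m − R̄_m) = 113.5000  ⇒  Cov = 113.5000 / 8 = 14.1875
Σ(R_m − R̄_m)² = 413.9600  ⇒  Var(R_m) = 413.9600 / 8 = 51.7450
β = Cov / Var(R_m) = 14.1875 / 51.7450 = 0.2742
MRP = 6.36% − 1.01% = 5.35%
E(R) = R_f + β × MRP = 1.01% + 0.2742 × 5.35% = 2.48%

2.48%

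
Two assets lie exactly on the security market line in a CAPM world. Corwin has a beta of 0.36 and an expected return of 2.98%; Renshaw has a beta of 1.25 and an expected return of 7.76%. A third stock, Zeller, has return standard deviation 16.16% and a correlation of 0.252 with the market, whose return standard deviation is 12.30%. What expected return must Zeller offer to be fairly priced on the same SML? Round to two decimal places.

MRP = (7.76% − 2.98%) / (1.25 − 0.36) = 5.3708%
R_f = 2.98% − 0.36 × 5.3708% = 1.0465%
β_Zeller = ρ·σ_i/σ_m = 0.252 × 16.16 / 12.30 = 0.3311
E(R_Zeller) = R_f + β × MRP = 1.0465% + 0.3311 × 5.3708% = 2.82%

2.82%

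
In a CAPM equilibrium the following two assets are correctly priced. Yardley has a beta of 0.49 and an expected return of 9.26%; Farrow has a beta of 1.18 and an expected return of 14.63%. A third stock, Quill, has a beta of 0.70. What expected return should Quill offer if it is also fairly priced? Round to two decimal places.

MRP (SML slope) = (14.63% − 9.26%) / (1.18 − 0.49) = 5.37% / 0.69 = 7.7826%
R_f (intercept) = 9.26% − 0.49 × 7.7826% = 5.4465%
E(R_Quill) = R_f + β × MRP = 5.4465% + 0.70 × 7.7826% = 10.89%

10.89%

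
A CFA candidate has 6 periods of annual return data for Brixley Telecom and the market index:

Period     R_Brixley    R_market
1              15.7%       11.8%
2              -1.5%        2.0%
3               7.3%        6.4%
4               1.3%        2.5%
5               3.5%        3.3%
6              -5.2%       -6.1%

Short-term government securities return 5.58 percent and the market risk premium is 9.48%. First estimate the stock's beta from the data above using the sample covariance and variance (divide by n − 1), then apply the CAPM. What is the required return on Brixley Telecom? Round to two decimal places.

Mean R_i = (15.7 − 1.5 + 7.3 + 1.3 + 3.5 − 5.2) / 6 = 3.5167%
Mean R_m = (11.8 + 2.0 + 6.4 + 2.5 + 3.3 − 6.1) / 6 = 3.3167%
Σ(R_i − R̄_i)(R_m − R̄_m) = 205.5183  ⇒  Cov = 205.5183 / 5 = 41.1037
Σ(R_m − R̄_m)² = 172.5483  ⇒  Var(R_m) = 172.5483 / 5 = 34.5097
β = Cov / Var(R_m) = 41.1037 / 34.5097 = 1.1911
E(R) = R_f + β × MRP = 5.58% + 1.1911 × 9.48% = 16.87%

16.87%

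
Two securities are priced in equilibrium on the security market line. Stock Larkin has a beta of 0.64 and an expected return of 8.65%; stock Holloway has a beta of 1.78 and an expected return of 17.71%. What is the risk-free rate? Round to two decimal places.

3.56%

Both satisfy E(R) = R_f + β·MRP, so the slope of the SML is
MRP = (17.71% − 8.65%) / (1.78 − 0.64) = 9.06% / 1.14 = 7.9474%
R_f = E(R_Larkin) − β_Larkin·MRP = 8.65% − 0.64 × 7.9474% = 3.5637%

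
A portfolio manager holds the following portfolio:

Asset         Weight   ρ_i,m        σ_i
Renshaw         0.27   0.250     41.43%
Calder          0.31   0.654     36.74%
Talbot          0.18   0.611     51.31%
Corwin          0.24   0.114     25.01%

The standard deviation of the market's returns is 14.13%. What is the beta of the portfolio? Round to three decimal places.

β_Renshaw = 0.250 × 41.43% / 14.13% = 0.7330
β_Calder = 0.654 × 36.74% / 14.13% = 1.7005
β_Talbot = 0.611 × 51.31% / 14.13% = 2.2187
β_Corwin = 0.114 × 25.01% / 14.13% = 0.2018
β_P = Σ w_i β_i = 0.27×0.7330 + 0.31×1.7005 + 0.18×2.2187 + 0.24×0.2018 = 1.1729

1.173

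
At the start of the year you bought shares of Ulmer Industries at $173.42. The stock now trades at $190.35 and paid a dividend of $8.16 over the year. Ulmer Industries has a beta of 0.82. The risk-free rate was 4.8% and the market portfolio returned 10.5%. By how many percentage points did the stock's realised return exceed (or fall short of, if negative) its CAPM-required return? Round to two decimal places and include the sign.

Realised HPR = (P1 + D1 − P0) / P0 = (190.35 + 8.16 − 173.42) / 173.42 = 25.09 / 173.42 = 14.4678%
MRP = 10.5% − 4.8% = 5.70%
CAPM required = R_f + β·MRP = 4.8% + 0.82 × 5.7% = 9.4740%
α = realised − required = 14.4678% − 9.4740% = +4.99%

+4.99%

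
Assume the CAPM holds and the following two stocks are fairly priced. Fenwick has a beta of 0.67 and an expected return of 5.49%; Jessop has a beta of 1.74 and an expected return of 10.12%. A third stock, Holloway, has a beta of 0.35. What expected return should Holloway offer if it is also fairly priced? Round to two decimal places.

MRP (SML slope) = (10.12% − 5.49%) / (1.74 − 0.67) = 4.63% / 1.07 = 4.3271%
R_f (intercept) = 5.49% − 0.67 × 4.3271% = 2.5908%
E(R_Holloway) = R_f + β × MRP = 2.5908% + 0.35 × 4.3271% = 4.11%

4.11%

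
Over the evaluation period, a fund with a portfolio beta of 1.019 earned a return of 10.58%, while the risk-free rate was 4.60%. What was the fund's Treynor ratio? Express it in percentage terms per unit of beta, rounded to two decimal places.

Treynor = (R_P − R_f) / β_P = (10.58% − 4.60%) / 1.0190 = 5.98% / 1.0190 = 5.87%

5.87%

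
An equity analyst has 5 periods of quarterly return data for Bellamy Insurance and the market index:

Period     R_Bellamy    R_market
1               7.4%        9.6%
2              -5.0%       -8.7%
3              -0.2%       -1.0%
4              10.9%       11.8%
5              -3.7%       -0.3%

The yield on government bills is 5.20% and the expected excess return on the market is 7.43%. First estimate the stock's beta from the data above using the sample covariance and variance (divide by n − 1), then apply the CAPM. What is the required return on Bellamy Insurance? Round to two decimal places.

Mean R_i = (7.4 − 5.0 − 0.2 + 10.9 − 3.7) / 5 = 1.8800%
Mean R_m = (9.6 − 8.7 − 1.0 + 11.8 − 0.3) / 5 = 2.2800%
Σ(R_i − R̄_i)(R_m − R̄_m) = 223.0380  ⇒  Cov = 223.0380 / 4 = 55.7595
Σ(R_m − R̄_m)² = 282.1880  ⇒  Var(R_m) = 282.1880 / 4 = 70.5470
β = Cov / Var(R_m) = 55.7595 / 70.5470 = 0.7904
E(R) = R_f + β × MRP = 5.20% + 0.7904 × 7.43% = 11.07%

11.07%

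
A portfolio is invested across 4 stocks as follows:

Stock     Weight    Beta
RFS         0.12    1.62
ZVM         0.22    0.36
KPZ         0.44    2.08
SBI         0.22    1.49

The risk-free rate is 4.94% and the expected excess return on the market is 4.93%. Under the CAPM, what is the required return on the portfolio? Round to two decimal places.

12.42%

β_P = Σ w_i β_i = 0.12×1.62 + 0.22×0.36 + 0.44×2.08 + 0.22×1.49 = 1.5166
E(R_P) = R_f + β_P × MRP = 4.94% + 1.5166 × 4.93% = 12.42%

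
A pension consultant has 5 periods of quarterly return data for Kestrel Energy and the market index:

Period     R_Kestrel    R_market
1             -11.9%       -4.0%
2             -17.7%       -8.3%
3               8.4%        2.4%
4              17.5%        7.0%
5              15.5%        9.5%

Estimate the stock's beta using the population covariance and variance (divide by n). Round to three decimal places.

2.120

Mean R_i = (-11.9 − 17.7 + 8.4 + 17.5 + 15.5) / 5 = 2.3600%
Mean R_m = (-4.0 − 8.3 + 2.4 + 7.0 + 9.5) / 5 = 1.3200%
Σ(R_i − R̄_i)(R_m − R̄_m) = 468.8440  ⇒  Cov = 468.8440 / 5 = 93.7688
Σ(R_m − R̄_m)² = 221.1880  ⇒  Var(R_m) = 221.1880 / 5 = 44.2376
β = Cov / Var(R_m) = 93.7688 / 44.2376 = 2.1197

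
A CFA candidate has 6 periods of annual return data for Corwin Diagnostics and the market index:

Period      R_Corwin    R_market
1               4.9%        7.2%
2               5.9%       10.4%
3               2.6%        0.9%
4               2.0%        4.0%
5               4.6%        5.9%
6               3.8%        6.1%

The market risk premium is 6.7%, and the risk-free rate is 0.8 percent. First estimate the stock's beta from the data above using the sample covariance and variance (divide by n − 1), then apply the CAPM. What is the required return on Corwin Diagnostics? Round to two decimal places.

Mean R_i = (4.9 + 5.9 + 2.6 + 2.0 + 4.6 + 3.8) / 6 = 3.9667%
Mean R_m = (7.2 + 10.4 + 0.9 + 4.0 + 5.9 + 6.1) / 6 = 5.7500%
Σ(R_i − R̄_i)(R_m − R̄_m) = 20.4500  ⇒  Cov = 20.4500 / 5 = 4.0900
Σ(R_m − R̄_m)² = 50.4550  ⇒  Var(R_m) = 50.4550 / 5 = 10.0910
β = Cov / Var(R_m) = 4.0900 / 10.0910 = 0.4053
E(R) = R_f + β × MRP = 0.8% + 0.4053 × 6.7% = 3.52%

3.52%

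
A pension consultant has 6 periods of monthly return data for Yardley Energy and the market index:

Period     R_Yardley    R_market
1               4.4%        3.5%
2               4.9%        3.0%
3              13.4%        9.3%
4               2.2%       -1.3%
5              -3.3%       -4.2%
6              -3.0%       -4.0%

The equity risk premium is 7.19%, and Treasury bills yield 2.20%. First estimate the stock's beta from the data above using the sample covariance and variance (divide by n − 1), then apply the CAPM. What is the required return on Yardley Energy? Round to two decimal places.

10.54%

Mean R_i = (4.4 + 4.9 + 13.4 + 2.2 − 3.3 − 3.0) / 6 = 3.1000%
Mean R_m = (3.5 + 3.0 + 9.3 − 1.3 − 4.2 − 4.0) / 6 = 1.0500%
Σ(R_i − R̄_i)(R_m − R̄_m) = 158.1900  ⇒  Cov = 158.1900 / 5 = 31.6380
Σ(R_m − R̄_m)² = 136.4550  ⇒  Var(R_m) = 136.4550 / 5 = 27.2910
β = Cov / Var(R_m) = 31.6380 / 27.2910 = 1.1593
E(R) = R_f + β × MRP = 2.20% + 1.1593 × 7.19% = 10.54%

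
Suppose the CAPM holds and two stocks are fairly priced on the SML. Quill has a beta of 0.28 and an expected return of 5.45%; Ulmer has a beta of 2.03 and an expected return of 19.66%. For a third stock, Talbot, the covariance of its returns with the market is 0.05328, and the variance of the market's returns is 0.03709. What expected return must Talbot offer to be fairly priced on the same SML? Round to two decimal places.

14.84%

MRP = (19.66% − 5.45%) / (2.03 − 0.28) = 8.1200%
R_f = 5.45% − 0.28 × 8.1200% = 3.1764%
β_Talbot = Cov / Var(R_m) = 0.05328 / 0.03709 = 1.4365
E(R_Talbot) = R_f + β × MRP = 3.1764% + 1.4365 × 8.1200% = 14.84%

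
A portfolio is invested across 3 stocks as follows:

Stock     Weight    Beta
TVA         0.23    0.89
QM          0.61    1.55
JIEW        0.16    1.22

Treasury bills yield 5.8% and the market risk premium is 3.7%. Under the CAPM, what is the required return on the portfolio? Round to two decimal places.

β_P = Σ w_i β_i = 0.23×0.89 + 0.61×1.55 + 0.16×1.22 = 1.3454
E(R_P) = R_f + β_P × MRP = 5.8% + 1.3454 × 3.7% = 10.78%

10.78%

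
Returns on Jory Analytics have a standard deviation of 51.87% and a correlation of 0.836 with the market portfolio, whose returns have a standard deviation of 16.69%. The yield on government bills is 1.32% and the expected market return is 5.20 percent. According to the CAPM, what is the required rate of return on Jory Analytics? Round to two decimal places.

β = ρ × σ_i / σ_m = 0.836 × 51.87% / 16.69% = 2.5982
MRP = 5.20% − 1.32% = 3.88%
E(R) = 1.32% + 2.5982 × 3.88% = 11.40%

11.40%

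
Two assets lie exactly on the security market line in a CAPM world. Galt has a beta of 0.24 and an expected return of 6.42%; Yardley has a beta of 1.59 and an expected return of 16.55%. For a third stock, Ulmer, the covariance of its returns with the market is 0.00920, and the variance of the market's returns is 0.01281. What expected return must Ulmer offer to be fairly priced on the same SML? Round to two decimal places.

10.01%

MRP = (16.55% − 6.42%) / (1.59 − 0.24) = 7.5037%
R_f = 6.42% − 0.24 × 7.5037% = 4.6191%
β_Ulmer = Cov / Var(R_m) = 0.00920 / 0.01281 = 0.7182
E(R_Ulmer) = R_f + β × MRP = 4.6191% + 0.7182 × 7.5037% = 10.01%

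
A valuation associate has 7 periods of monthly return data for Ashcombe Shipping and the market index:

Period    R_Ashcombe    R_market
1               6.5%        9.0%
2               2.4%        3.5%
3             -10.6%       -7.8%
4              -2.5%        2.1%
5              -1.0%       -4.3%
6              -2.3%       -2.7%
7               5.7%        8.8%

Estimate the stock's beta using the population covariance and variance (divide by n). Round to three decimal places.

Mean R_i = (6.5 + 2.4 − 10.6 − 2.5 − 1.0 − 2.3 + 5.7) / 7 = -0.2571%
Mean R_m = (9.0 + 3.5 − 7.8 + 2.1 − 4.3 − 2.7 + 8.8) / 7 = 1.2286%
Σ(R_i − R̄_i)(R_m − R̄_m) = 207.2114  ⇒  Cov = 207.2114 / 7 = 29.6016
Σ(R_m − R̄_m)² = 251.1543  ⇒  Var(R_m) = 251.1543 / 7 = 35.8792
β = Cov / Var(R_m) = 29.6016 / 35.8792 = 0.8250

0.825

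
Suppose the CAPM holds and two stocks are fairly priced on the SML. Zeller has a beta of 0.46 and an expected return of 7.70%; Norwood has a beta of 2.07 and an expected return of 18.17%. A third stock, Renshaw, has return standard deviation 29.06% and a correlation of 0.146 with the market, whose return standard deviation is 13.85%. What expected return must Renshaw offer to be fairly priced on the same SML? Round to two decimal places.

6.70%

MRP = (18.17% − 7.70%) / (2.07 − 0.46) = 6.5031%
R_f = 7.70% − 0.46 × 6.5031% = 4.7086%
β_Renshaw = ρ·σ_i/σ_m = 0.146 × 29.06 / 13.85 = 0.3063
E(R_Renshaw) = R_f + β × MRP = 4.7086% + 0.3063 × 6.5031% = 6.70%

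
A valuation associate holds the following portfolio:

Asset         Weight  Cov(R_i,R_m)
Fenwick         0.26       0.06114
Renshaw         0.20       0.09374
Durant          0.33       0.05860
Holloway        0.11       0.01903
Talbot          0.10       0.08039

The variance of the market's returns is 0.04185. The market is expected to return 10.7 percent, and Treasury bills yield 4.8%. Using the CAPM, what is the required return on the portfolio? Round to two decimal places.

β_Fenwick = 0.06114 / 0.04185 = 1.4609
β_Renshaw = 0.09374 / 0.04185 = 2.2399
β_Durant = 0.05860 / 0.04185 = 1.4002
β_Holloway = 0.01903 / 0.04185 = 0.4547
β_Talbot = 0.08039 / 0.04185 = 1.9209
β_P = Σ w_i β_i = 0.26×1.4609 + 0.20×2.2399 + 0.33×1.4002 + 0.11×0.4547 + 0.10×1.9209 = 1.5320
MRP = 10.7% − 4.8% = 5.90%
E(R_P) = R_f + β_P × MRP = 4.8% + 1.5320 × 5.9% = 13.84%

13.84%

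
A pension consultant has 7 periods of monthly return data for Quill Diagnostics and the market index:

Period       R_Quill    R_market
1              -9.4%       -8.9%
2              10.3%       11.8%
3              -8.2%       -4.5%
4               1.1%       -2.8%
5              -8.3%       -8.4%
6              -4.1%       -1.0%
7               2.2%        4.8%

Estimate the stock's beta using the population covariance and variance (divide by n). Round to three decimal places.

0.917

Mean R_i = (-9.4 + 10.3 − 8.2 + 1.1 − 8.3 − 4.1 + 2.2) / 7 = -2.3429%
Mean R_m = (-8.9 + 11.8 − 4.5 − 2.8 − 8.4 − 1.0 + 4.8) / 7 = -1.2857%
Σ(R_i − R̄_i)(R_m − R̄_m) = 302.3143  ⇒  Cov = 302.3143 / 7 = 43.1878
Σ(R_m − R̄_m)² = 329.5686  ⇒  Var(R_m) = 329.5686 / 7 = 47.0812
β = Cov / Var(R_m) = 43.1878 / 47.0812 = 0.9173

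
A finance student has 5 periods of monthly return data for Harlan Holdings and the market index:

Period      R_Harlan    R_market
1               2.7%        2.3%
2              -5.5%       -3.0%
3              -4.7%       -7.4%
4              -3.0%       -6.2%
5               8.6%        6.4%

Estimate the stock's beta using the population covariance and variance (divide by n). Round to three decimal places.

0.942

Mean R_i = (2.7 − 5.5 − 4.7 − 3.0 + 8.6) / 5 = -0.3800%
Mean R_m = (2.3 − 3.0 − 7.4 − 6.2 + 6.4) / 5 = -1.5800%
Σ(R_i − R̄_i)(R_m − R̄_m) = 128.1280  ⇒  Cov = 128.1280 / 5 = 25.6256
Σ(R_m − R̄_m)² = 135.9680  ⇒  Var(R_m) = 135.9680 / 5 = 27.1936
β = Cov / Var(R_m) = 25.6256 / 27.1936 = 0.9423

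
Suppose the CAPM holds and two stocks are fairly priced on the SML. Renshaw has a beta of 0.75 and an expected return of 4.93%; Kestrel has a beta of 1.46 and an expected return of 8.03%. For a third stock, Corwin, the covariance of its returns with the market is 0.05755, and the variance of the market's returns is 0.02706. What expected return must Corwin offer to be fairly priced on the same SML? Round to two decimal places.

MRP = (8.03% − 4.93%) / (1.46 − 0.75) = 4.3662%
R_f = 4.93% − 0.75 × 4.3662% = 1.6554%
β_Corwin = Cov / Var(R_m) = 0.05755 / 0.02706 = 2.1268
E(R_Corwin) = R_f + β × MRP = 1.6554% + 2.1268 × 4.3662% = 10.94%

10.94%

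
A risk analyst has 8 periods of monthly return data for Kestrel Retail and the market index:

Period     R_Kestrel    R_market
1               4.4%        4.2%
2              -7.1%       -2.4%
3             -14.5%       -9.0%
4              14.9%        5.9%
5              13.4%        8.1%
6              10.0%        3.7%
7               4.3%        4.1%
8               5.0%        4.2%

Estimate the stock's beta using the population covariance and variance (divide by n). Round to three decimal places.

Mean R_i = (4.4 − 7.1 − 14.5 + 14.9 + 13.4 + 10.0 + 4.3 + 5.0) / 8 = 3.8000%
Mean R_m = (4.2 − 2.4 − 9.0 + 5.9 + 8.1 + 3.7 + 4.1 + 4.2) / 8 = 2.3500%
Σ(R_i − R̄_i)(R_m − R̄_m) = 366.6600  ⇒  Cov = 366.6600 / 8 = 45.8325
Σ(R_m − R̄_m)² = 208.7800  ⇒  Var(R_m) = 208.7800 / 8 = 26.0975
β = Cov / Var(R_m) = 45.8325 / 26.0975 = 1.7562

1.756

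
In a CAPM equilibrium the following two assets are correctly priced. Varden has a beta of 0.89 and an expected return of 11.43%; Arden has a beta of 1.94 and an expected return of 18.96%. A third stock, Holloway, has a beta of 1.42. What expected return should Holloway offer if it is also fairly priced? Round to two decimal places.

MRP (SML slope) = (18.96% − 11.43%) / (1.94 − 0.89) = 7.53% / 1.05 = 7.1714%
R_f (intercept) = 11.43% − 0.89 × 7.1714% = 5.0475%
E(R_Holloway) = R_f + β × MRP = 5.0475% + 1.42 × 7.1714% = 15.23%

15.23%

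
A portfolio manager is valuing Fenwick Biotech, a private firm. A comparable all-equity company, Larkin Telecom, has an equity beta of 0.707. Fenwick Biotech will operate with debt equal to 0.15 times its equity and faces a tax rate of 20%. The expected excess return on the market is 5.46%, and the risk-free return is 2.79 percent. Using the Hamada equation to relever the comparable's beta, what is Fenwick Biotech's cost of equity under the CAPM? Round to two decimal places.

7.11%

β_L = β_U × [1 + (1 − t)(D/E)] = 0.707 × [1 + (1 − 0.20) × 0.15]
    = 0.707 × [1 + 0.80 × 0.15] = 0.707 × 1.1200 = 0.7918
E(R) = R_f + β_L × MRP = 2.79% + 0.7918 × 5.46% = 7.11%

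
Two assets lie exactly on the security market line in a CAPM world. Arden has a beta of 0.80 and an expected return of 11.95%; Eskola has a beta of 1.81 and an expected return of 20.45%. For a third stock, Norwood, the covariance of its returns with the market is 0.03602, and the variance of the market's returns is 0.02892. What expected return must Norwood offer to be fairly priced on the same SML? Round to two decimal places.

MRP = (20.45% − 11.95%) / (1.81 − 0.80) = 8.4158%
R_f = 11.95% − 0.80 × 8.4158% = 5.2174%
β_Norwood = Cov / Var(R_m) = 0.03602 / 0.02892 = 1.2455
E(R_Norwood) = R_f + β × MRP = 5.2174% + 1.2455 × 8.4158% = 15.70%

15.70%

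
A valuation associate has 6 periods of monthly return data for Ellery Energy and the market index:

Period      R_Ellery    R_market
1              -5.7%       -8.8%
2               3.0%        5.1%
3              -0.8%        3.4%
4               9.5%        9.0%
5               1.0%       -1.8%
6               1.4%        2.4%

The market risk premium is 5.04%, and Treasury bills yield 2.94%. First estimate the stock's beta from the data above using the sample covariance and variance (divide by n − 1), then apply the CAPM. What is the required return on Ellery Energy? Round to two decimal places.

Mean R_i = (-5.7 + 3.0 − 0.8 + 9.5 + 1.0 + 1.4) / 6 = 1.4000%
Mean R_m = (-8.8 + 5.1 + 3.4 + 9.0 − 1.8 + 2.4) / 6 = 1.5500%
Σ(R_i − R̄_i)(R_m − R̄_m) = 136.7800  ⇒  Cov = 136.7800 / 5 = 27.3560
Σ(R_m − R̄_m)² = 190.5950  ⇒  Var(R_m) = 190.5950 / 5 = 38.1190
β = Cov / Var(R_m) = 27.3560 / 38.1190 = 0.7176
E(R) = R_f + β × MRP = 2.94% + 0.7176 × 5.04% = 6.56%

6.56%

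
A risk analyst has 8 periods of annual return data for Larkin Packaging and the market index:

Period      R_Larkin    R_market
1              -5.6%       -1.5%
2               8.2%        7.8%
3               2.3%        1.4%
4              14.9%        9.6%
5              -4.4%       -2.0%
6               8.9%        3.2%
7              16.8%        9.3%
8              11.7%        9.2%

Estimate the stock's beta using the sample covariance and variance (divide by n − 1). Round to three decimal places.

1.607

Mean R_i = (-5.6 + 8.2 + 2.3 + 14.9 − 4.4 + 8.9 + 16.8 + 11.7) / 8 = 6.6000%
Mean R_m = (-1.5 + 7.8 + 1.4 + 9.6 − 2.0 + 3.2 + 9.3 + 9.2) / 8 = 4.6250%
Σ(R_i − R̄_i)(R_m − R̄_m) = 275.5800  ⇒  Cov = 275.5800 / 7 = 39.3686
Σ(R_m − R̄_m)² = 171.4550  ⇒  Var(R_m) = 171.4550 / 7 = 24.4936
β = Cov / Var(R_m) = 39.3686 / 24.4936 = 1.6073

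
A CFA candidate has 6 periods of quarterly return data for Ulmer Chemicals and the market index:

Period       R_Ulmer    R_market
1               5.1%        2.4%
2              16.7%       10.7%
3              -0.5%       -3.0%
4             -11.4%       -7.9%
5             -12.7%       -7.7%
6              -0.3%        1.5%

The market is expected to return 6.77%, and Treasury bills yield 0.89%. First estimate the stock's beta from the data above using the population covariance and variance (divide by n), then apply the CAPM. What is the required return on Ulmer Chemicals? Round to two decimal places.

Mean R_i = (5.1 + 16.7 − 0.5 − 11.4 − 12.7 − 0.3) / 6 = -0.5167%
Mean R_m = (2.4 + 10.7 − 3.0 − 7.9 − 7.7 + 1.5) / 6 = -0.6667%
Σ(R_i − R̄_i)(R_m − R̄_m) = 377.7633  ⇒  Cov = 377.7633 / 6 = 62.9606
Σ(R_m − R̄_m)² = 250.5333  ⇒  Var(R_m) = 250.5333 / 6 = 41.7556
β = Cov / Var(R_m) = 62.9606 / 41.7556 = 1.5078
MRP = 6.77% − 0.89% = 5.88%
E(R) = R_f + β × MRP = 0.89% + 1.5078 × 5.88% = 9.76%

9.76%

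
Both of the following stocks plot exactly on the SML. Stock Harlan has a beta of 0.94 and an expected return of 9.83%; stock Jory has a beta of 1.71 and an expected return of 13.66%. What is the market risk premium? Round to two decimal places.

4.97%

Both satisfy E(R) = R_f + β·MRP, so the slope of the SML is
MRP = (13.66% − 9.83%) / (1.71 − 0.94) = 3.83% / 0.77 = 4.9740%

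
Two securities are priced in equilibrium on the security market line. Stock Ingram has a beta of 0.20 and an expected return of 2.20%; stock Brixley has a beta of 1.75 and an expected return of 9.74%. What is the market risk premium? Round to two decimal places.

Both satisfy E(R) = R_f + β·MRP, so the slope of the SML is
MRP = (9.74% − 2.20%) / (1.75 − 0.20) = 7.54% / 1.55 = 4.8645%

4.86%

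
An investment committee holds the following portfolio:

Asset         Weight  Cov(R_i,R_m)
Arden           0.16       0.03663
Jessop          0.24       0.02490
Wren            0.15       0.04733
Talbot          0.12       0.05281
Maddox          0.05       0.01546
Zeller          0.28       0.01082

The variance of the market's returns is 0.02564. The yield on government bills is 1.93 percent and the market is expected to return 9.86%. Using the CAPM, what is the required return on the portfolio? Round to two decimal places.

β_Arden = 0.03663 / 0.02564 = 1.4286
β_Jessop = 0.02490 / 0.02564 = 0.9711
β_Wren = 0.04733 / 0.02564 = 1.8459
β_Talbot = 0.05281 / 0.02564 = 2.0597
β_Maddox = 0.01546 / 0.02564 = 0.6030
β_Zeller = 0.01082 / 0.02564 = 0.4220
β_P = Σ w_i β_i = 0.16×1.4286 + 0.24×0.9711 + 0.15×1.8459 + 0.12×2.0597 + 0.05×0.6030 + 0.28×0.4220 = 1.1340
MRP = 9.86% − 1.93% = 7.93%
E(R_P) = R_f + β_P × MRP = 1.93% + 1.1340 × 7.93% = 10.92%

10.92%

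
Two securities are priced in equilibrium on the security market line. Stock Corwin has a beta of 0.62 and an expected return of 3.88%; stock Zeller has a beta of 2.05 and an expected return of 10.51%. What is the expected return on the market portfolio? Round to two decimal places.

5.64%

Both satisfy E(R) = R_f + β·MRP, so the slope of the SML is
MRP = (10.51% − 3.88%) / (2.05 − 0.62) = 6.63% / 1.43 = 4.6364%
R_f = E(R_Corwin) − β_Corwin·MRP = 3.88% − 0.62 × 4.6364% = 1.0054%
E(R_m) = R_f + MRP = 1.0054% + 4.6364% = 5.64%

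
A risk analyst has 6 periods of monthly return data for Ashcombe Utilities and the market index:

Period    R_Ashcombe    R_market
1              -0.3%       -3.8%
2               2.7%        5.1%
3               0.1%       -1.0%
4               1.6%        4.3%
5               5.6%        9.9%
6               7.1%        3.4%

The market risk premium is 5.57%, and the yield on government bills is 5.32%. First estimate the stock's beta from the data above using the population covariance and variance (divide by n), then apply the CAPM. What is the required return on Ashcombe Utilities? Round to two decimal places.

7.77%

Mean R_i = (-0.3 + 2.7 + 0.1 + 1.6 + 5.6 + 7.1) / 6 = 2.8000%
Mean R_m = (-3.8 + 5.1 − 1.0 + 4.3 + 9.9 + 3.4) / 6 = 2.9833%
Σ(R_i − R̄_i)(R_m − R̄_m) = 51.1500  ⇒  Cov = 51.1500 / 6 = 8.5250
Σ(R_m − R̄_m)² = 116.1083  ⇒  Var(R_m) = 116.1083 / 6 = 19.3514
β = Cov / Var(R_m) = 8.5250 / 19.3514 = 0.4405
E(R) = R_f + β × MRP = 5.32% + 0.4405 × 5.57% = 7.77%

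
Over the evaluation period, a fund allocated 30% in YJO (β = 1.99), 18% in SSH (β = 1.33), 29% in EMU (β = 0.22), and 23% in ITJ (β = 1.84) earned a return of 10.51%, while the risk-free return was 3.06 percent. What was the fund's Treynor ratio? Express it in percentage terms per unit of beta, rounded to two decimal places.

5.63%

β_P = 0.30×1.99 + 0.18×1.33 + 0.29×0.22 + 0.23×1.84 = 1.3234
Treynor = (R_P − R_f) / β_P = (10.51% − 3.06%) / 1.3234 = 7.45% / 1.3234 = 5.63%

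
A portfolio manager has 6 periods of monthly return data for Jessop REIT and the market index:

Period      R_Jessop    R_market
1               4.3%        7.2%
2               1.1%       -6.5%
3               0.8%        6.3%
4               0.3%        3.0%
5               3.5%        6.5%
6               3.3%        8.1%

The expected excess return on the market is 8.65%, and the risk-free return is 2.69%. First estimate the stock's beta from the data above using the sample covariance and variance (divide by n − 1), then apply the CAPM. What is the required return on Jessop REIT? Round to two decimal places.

4.12%

Mean R_i = (4.3 + 1.1 + 0.8 + 0.3 + 3.5 + 3.3) / 6 = 2.2167%
Mean R_m = (7.2 − 6.5 + 6.3 + 3.0 + 6.5 + 8.1) / 6 = 4.1000%
Σ(R_i − R̄_i)(R_m − R̄_m) = 24.7000  ⇒  Cov = 24.7000 / 5 = 4.9400
Σ(R_m − R̄_m)² = 149.7800  ⇒  Var(R_m) = 149.7800 / 5 = 29.9560
β = Cov / Var(R_m) = 4.9400 / 29.9560 = 0.1649
E(R) = R_f + β × MRP = 2.69% + 0.1649 × 8.65% = 4.12%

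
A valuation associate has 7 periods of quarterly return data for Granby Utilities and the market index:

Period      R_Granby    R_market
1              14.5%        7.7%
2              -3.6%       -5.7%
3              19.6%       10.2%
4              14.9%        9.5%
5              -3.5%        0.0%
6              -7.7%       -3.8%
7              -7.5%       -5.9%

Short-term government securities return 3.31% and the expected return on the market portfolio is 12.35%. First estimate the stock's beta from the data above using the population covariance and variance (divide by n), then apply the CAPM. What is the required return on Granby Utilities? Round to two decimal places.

17.71%

Mean R_i = (14.5 − 3.6 + 19.6 + 14.9 − 3.5 − 7.7 − 7.5) / 7 = 3.8143%
Mean R_m = (7.7 − 5.7 + 10.2 + 9.5 + 0.0 − 3.8 − 5.9) / 7 = 1.7143%
Σ(R_i − R̄_i)(R_m − R̄_m) = 501.3786  ⇒  Cov = 501.3786 / 7 = 71.6255
Σ(R_m − R̄_m)² = 314.7486  ⇒  Var(R_m) = 314.7486 / 7 = 44.9641
β = Cov / Var(R_m) = 71.6255 / 44.9641 = 1.5929
MRP = 12.35% − 3.31% = 9.04%
E(R) = R_f + β × MRP = 3.31% + 1.5929 × 9.04% = 17.71%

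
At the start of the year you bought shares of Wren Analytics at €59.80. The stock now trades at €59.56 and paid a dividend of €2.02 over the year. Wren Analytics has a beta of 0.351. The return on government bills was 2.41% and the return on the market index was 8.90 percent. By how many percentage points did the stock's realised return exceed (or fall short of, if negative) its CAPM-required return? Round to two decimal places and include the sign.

Realised HPR = (P1 + D1 − P0) / P0 = (59.56 + 2.02 − 59.80) / 59.80 = 1.78 / 59.80 = 2.9766%
MRP = 8.90% − 2.41% = 6.49%
CAPM required = R_f + β·MRP = 2.41% + 0.351 × 6.49% = 4.68799%
α = realised − required = 2.9766% − 4.68799% = -1.71%

-1.71%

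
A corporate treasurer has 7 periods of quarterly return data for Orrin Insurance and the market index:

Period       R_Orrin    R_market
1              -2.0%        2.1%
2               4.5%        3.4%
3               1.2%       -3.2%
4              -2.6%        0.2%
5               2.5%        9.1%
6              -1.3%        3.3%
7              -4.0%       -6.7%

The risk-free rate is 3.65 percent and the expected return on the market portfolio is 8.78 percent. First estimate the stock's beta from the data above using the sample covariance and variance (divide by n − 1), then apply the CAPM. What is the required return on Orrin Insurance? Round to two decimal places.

Mean R_i = (-2.0 + 4.5 + 1.2 − 2.6 + 2.5 − 1.3 − 4.0) / 7 = -0.2429%
Mean R_m = (2.1 + 3.4 − 3.2 + 0.2 + 9.1 + 3.3 − 6.7) / 7 = 1.1714%
Σ(R_i − R̄_i)(R_m − R̄_m) = 53.9914  ⇒  Cov = 53.9914 / 6 = 8.9986
Σ(R_m − R̄_m)² = 155.2343  ⇒  Var(R_m) = 155.2343 / 6 = 25.8724
β = Cov / Var(R_m) = 8.9986 / 25.8724 = 0.3478
MRP = 8.78% − 3.65% = 5.13%
E(R) = R_f + β × MRP = 3.65% + 0.3478 × 5.13% = 5.43%

5.43%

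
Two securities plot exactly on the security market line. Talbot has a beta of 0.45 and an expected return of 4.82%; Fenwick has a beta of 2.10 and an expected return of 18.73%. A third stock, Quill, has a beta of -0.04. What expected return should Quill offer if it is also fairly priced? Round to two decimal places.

0.69%

MRP (SML slope) = (18.73% − 4.82%) / (2.10 − 0.45) = 13.91% / 1.65 = 8.4303%
R_f (intercept) = 4.82% − 0.45 × 8.4303% = 1.0264%
E(R_Quill) = R_f + β × MRP = 1.0264% + -0.04 × 8.4303% = 0.69%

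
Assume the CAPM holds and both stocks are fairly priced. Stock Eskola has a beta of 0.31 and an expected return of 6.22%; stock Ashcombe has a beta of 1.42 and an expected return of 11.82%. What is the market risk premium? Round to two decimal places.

5.05%

Both satisfy E(R) = R_f + β·MRP, so the slope of the SML is
MRP = (11.82% − 6.22%) / (1.42 − 0.31) = 5.60% / 1.11 = 5.0450%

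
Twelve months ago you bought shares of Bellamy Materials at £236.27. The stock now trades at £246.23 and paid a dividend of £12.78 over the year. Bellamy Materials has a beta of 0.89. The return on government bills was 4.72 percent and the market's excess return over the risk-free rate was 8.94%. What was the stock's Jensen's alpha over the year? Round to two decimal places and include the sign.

Realised HPR = (P1 + D1 − P0) / P0 = (246.23 + 12.78 − 236.27) / 236.27 = 22.74 / 236.27 = 9.6246%
CAPM required = R_f + β·MRP = 4.72% + 0.89 × 8.94% = 12.6766%
α = realised − required = 9.6246% − 12.6766% = -3.05%

-3.05%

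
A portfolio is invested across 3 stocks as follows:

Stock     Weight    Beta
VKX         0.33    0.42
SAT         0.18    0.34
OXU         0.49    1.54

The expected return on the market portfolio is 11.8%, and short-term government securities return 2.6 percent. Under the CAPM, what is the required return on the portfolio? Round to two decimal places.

11.38%

β_P = Σ w_i β_i = 0.33×0.42 + 0.18×0.34 + 0.49×1.54 = 0.9544
MRP = 11.8% − 2.6% = 9.20%
E(R_P) = R_f + β_P × MRP = 2.6% + 0.9544 × 9.2% = 11.38%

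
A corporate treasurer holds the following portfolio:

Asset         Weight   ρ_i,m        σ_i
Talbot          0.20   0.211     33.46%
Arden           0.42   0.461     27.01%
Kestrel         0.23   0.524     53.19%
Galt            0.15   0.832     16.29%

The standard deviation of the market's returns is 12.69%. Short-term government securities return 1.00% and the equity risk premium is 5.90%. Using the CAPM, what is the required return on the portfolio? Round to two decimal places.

8.01%

β_Talbot = 0.211 × 33.46% / 12.69% = 0.5563
β_Arden = 0.461 × 27.01% / 12.69% = 0.9812
β_Kestrel = 0.524 × 53.19% / 12.69% = 2.1963
β_Galt = 0.832 × 16.29% / 12.69% = 1.0680
β_P = Σ w_i β_i = 0.20×0.5563 + 0.42×0.9812 + 0.23×2.1963 + 0.15×1.0680 = 1.1887
E(R_P) = R_f + β_P × MRP = 1.00% + 1.1887 × 5.90% = 8.01%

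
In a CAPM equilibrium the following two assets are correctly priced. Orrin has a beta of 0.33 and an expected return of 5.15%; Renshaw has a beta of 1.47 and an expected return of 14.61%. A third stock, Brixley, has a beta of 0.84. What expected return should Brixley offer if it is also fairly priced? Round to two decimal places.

MRP (SML slope) = (14.61% − 5.15%) / (1.47 − 0.33) = 9.46% / 1.14 = 8.2982%
R_f (intercept) = 5.15% − 0.33 × 8.2982% = 2.4116%
E(R_Brixley) = R_f + β × MRP = 2.4116% + 0.84 × 8.2982% = 9.38%

9.38%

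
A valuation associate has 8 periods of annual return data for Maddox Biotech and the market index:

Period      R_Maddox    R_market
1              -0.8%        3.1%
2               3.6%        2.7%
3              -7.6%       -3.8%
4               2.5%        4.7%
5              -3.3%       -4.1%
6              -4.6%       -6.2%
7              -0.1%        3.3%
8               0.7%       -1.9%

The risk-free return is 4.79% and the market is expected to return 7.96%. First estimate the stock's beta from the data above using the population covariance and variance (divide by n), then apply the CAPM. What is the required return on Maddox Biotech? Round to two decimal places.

7.00%

Mean R_i = (-0.8 + 3.6 − 7.6 + 2.5 − 3.3 − 4.6 − 0.1 + 0.7) / 8 = -1.2000%
Mean R_m = (3.1 + 2.7 − 3.8 + 4.7 − 4.1 − 6.2 + 3.3 − 1.9) / 8 = -0.2750%
Σ(R_i − R̄_i)(R_m − R̄_m) = 85.6200  ⇒  Cov = 85.6200 / 8 = 10.7025
Σ(R_m − R̄_m)² = 122.5750  ⇒  Var(R_m) = 122.5750 / 8 = 15.3219
β = Cov / Var(R_m) = 10.7025 / 15.3219 = 0.6985
MRP = 7.96% − 4.79% = 3.17%
E(R) = R_f + β × MRP = 4.79% + 0.6985 × 3.17% = 7.00%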